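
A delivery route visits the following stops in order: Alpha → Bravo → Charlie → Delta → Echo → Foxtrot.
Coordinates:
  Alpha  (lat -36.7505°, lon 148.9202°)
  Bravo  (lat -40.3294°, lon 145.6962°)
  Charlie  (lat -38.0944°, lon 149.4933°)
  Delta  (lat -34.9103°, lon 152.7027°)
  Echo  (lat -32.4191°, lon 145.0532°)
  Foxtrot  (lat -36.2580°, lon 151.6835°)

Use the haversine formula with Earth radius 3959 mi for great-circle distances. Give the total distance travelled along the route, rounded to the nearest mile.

1775 mi

Leg distances:
Alpha→Bravo: 302.5 mi  (cumulative 302.5 mi)
Bravo→Charlie: 255.3 mi  (cumulative 557.7 mi)
Charlie→Delta: 283.1 mi  (cumulative 840.8 mi)
Delta→Echo: 472.2 mi  (cumulative 1313.1 mi)
Echo→Foxtrot: 461.8 mi  (cumulative 1774.9 mi)
Total route length ≈ 1775 mi.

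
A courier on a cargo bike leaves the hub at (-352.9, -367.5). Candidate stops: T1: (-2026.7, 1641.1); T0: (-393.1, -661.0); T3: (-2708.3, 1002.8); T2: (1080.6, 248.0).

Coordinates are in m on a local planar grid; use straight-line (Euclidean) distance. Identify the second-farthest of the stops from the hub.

Distance to each, sorted:
T3: 2725.0 m
T1: 2614.6 m
T2: 1560.1 m
T0: 296.2 m
The second-farthest is T1 at 2614.6 m.

T1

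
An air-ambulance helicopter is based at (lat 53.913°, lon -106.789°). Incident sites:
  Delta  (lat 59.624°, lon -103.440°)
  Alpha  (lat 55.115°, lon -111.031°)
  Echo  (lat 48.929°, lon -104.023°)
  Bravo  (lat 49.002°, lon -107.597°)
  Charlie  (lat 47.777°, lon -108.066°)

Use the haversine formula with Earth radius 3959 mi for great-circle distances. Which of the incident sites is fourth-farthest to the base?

Distance to each, sorted:
Charlie: 427.6 mi
Delta: 414.4 mi
Echo: 364.4 mi
Bravo: 341.1 mi
Alpha: 189.3 mi
The fourth-farthest is Bravo at 341.1 mi.

Bravo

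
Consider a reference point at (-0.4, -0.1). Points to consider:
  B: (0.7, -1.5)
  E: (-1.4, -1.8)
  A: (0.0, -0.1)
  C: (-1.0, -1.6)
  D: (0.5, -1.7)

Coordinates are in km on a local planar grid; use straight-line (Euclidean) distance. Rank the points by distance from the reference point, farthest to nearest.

Distance from the reference point at (-0.4, -0.1) to each:
E (-1.4, -1.8): 2.0 km
D (0.5, -1.7): 1.8 km
B (0.7, -1.5): 1.8 km
C (-1.0, -1.6): 1.6 km
A (0.0, -0.1): 0.4 km

E, D, B, C, A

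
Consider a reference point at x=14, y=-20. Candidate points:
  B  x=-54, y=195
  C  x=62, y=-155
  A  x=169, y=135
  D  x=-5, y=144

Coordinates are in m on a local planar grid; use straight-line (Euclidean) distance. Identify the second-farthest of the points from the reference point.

Distance to each, sorted:
B: 225.5 m
A: 219.2 m
D: 165.1 m
C: 143.3 m
The second-farthest is A at 219.2 m.

A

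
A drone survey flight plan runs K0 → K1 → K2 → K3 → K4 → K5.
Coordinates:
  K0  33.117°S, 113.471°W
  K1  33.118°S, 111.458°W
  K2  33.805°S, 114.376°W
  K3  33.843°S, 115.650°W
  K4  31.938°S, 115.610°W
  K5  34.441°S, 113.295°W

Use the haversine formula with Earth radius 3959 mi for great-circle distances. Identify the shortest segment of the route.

K2–K3

Leg distances:
K0→K1: 116.5 mi
K1→K2: 174.8 mi
K2→K3: 73.2 mi
K3→K4: 131.7 mi
K4→K5: 218.7 mi
The shortest leg is K2–K3 at 73.2 mi.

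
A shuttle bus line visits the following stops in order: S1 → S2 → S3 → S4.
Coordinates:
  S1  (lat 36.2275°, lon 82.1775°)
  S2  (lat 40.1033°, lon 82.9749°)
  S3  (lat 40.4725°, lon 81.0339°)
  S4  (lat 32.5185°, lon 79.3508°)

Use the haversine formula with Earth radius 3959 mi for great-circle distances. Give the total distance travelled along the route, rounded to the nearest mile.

934 mi

Leg distances:
S1→S2: 271.3 mi  (cumulative 271.3 mi)
S2→S3: 105.4 mi  (cumulative 376.7 mi)
S3→S4: 557.5 mi  (cumulative 934.2 mi)
Total route length ≈ 934 mi.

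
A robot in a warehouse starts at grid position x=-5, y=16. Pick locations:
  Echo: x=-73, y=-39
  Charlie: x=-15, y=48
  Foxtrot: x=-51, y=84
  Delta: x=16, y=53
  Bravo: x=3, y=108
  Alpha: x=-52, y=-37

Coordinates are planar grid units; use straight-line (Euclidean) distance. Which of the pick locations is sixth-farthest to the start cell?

Distances from the start cell (x=-5, y=16):
Bravo: 92.3
Echo: 87.5
Foxtrot: 82.1
Alpha: 70.8
Delta: 42.5
Charlie: 33.5
The sixth-farthest is Charlie at 33.5.

Charlie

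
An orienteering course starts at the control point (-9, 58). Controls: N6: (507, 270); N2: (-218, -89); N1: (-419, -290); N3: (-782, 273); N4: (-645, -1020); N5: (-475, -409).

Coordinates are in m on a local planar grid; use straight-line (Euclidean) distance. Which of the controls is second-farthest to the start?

Distances from the start ((-9, 58)):
N4: 1251.6 m
N3: 802.3 m
N5: 659.7 m
N6: 557.9 m
N1: 537.8 m
N2: 255.5 m
The second-farthest is N3 at 802.3 m.

N3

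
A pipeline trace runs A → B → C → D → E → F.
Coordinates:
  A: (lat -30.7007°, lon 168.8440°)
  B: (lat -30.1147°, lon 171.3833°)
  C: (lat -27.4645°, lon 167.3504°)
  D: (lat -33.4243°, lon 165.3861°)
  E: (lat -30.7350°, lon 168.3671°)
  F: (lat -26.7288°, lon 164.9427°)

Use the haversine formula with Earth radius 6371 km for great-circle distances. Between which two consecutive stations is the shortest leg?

A–B

Leg distances:
A→B: 252.1 km
B→C: 491.2 km
C→D: 688.9 km
D→E: 410.2 km
E→F: 556.6 km
The shortest leg is A–B at 252.1 km.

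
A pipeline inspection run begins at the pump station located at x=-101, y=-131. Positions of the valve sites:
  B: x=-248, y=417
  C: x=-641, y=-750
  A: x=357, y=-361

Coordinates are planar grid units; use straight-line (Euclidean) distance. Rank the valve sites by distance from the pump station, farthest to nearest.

Computing each straight-line distance from x=-101, y=-131:
C x=-641, y=-750: 821.4
B x=-248, y=417: 567.4
A x=357, y=-361: 512.5

C, B, A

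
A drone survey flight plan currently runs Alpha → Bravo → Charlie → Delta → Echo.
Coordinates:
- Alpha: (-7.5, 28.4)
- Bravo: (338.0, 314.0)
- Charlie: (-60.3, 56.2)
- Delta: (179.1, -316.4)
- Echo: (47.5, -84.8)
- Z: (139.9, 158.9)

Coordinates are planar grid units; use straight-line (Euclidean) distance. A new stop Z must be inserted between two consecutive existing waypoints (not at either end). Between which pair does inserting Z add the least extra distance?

between Alpha and Bravo

Added distance for inserting Z between each consecutive pair:
Alpha–Bravo: 0.2
Bravo–Charlie: 2.1
Charlie–Delta: 259.0
Delta–Echo: 471.2
Smallest added distance is 0.2, inserting between Alpha and Bravo.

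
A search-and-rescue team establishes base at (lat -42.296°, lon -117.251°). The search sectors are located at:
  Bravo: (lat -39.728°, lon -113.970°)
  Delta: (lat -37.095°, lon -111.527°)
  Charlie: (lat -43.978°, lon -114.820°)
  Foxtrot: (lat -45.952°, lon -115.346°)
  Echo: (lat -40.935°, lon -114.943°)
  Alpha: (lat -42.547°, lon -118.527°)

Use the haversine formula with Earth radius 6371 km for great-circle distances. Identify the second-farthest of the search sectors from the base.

Foxtrot

Distances from the base ((lat -42.296°, lon -117.251°)):
Delta: 757.4 km
Foxtrot: 434.0 km
Bravo: 396.6 km
Charlie: 271.8 km
Echo: 244.4 km
Alpha: 108.4 km
The second-farthest is Foxtrot at 434.0 km.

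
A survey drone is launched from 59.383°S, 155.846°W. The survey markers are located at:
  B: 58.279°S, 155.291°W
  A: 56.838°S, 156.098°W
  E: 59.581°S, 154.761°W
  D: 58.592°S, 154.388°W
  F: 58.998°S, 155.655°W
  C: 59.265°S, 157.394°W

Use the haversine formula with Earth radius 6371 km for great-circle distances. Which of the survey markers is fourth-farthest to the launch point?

Distances from the launch point (59.383°S, 155.846°W):
A: 283.4 km
B: 126.8 km
D: 121.3 km
C: 88.8 km
E: 65.1 km
F: 44.2 km
The fourth-farthest is C at 88.8 km.

C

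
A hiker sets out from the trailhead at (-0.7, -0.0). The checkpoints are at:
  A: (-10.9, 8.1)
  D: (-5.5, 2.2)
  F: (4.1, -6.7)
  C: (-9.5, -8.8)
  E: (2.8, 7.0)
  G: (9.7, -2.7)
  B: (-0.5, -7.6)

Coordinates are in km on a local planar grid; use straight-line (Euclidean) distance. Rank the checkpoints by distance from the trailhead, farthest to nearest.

Computing each straight-line distance from (-0.7, -0.0):
A (-10.9, 8.1): 13.0 km
C (-9.5, -8.8): 12.4 km
G (9.7, -2.7): 10.7 km
F (4.1, -6.7): 8.2 km
E (2.8, 7.0): 7.8 km
B (-0.5, -7.6): 7.6 km
D (-5.5, 2.2): 5.3 km

A, C, G, F, E, B, D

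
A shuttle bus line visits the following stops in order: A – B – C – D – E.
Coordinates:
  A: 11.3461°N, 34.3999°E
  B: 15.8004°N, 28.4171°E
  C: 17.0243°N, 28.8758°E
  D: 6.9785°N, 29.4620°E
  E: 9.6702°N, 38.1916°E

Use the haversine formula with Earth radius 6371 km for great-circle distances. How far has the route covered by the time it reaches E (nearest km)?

Leg distances:
A→B: 814.4 km  (cumulative 814.4 km)
B→C: 144.6 km  (cumulative 959.0 km)
C→D: 1118.9 km  (cumulative 2077.9 km)
D→E: 1005.9 km  (cumulative 3083.8 km)
Cumulative distance at E ≈ 3084 km.

3084 km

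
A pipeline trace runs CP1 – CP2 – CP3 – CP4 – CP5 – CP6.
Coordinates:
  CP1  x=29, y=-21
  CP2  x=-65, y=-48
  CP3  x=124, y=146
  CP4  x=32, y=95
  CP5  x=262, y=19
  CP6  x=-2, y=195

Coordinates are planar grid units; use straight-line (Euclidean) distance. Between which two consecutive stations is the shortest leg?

CP1–CP2

Leg distances:
CP1→CP2: 97.8
CP2→CP3: 270.8
CP3→CP4: 105.2
CP4→CP5: 242.2
CP5→CP6: 317.3
The shortest leg is CP1–CP2 at 97.8.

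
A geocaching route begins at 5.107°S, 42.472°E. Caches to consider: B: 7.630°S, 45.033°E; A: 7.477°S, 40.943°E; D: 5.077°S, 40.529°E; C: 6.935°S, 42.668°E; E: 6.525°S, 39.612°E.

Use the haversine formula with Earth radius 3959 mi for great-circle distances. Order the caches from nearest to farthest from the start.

Computing each great-circle distance from 5.107°S, 42.472°E:
C 6.935°S, 42.668°E: 127.0 mi
D 5.077°S, 40.529°E: 133.7 mi
A 7.477°S, 40.943°E: 194.5 mi
E 6.525°S, 39.612°E: 219.7 mi
B 7.630°S, 45.033°E: 247.6 mi

C, D, A, E, B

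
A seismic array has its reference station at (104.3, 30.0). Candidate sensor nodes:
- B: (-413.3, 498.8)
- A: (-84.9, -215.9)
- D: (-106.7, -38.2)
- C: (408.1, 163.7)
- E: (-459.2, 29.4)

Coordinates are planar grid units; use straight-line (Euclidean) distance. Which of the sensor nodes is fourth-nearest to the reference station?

Distance to each, sorted:
D: 221.7
A: 310.3
C: 331.9
E: 563.5
B: 698.3
The fourth-nearest is E at 563.5.

E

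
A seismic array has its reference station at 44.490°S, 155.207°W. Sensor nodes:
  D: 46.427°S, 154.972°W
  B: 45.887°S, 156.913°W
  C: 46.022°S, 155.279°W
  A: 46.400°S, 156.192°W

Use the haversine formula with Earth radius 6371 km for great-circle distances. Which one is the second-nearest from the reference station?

B

Distance to each, sorted:
C: 170.4 km
B: 204.9 km
D: 216.2 km
A: 225.9 km
The second-nearest is B at 204.9 km.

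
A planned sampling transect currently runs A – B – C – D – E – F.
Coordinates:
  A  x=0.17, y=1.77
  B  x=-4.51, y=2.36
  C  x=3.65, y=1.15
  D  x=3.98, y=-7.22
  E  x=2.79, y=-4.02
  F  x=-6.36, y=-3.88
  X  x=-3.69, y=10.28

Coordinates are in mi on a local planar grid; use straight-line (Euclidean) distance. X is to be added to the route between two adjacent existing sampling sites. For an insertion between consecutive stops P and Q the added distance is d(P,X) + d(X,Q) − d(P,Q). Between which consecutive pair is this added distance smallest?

Added distance for inserting X between each consecutive pair:
A–B: 12.6 mi
B–C: 11.4 mi
C–D: 22.4 mi
D–E: 31.4 mi
E–F: 21.0 mi
Smallest added distance is 11.4 mi, inserting between B and C.

between B and C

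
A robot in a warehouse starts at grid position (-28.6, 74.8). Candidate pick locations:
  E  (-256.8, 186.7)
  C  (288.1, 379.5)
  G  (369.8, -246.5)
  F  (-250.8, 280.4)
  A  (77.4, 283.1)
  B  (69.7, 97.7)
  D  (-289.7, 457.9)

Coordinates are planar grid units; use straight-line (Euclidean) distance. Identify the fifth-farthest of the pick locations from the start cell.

E

Distance to each, sorted:
G: 511.8
D: 463.6
C: 439.5
F: 302.7
E: 254.2
A: 233.7
B: 100.9
The fifth-farthest is E at 254.2.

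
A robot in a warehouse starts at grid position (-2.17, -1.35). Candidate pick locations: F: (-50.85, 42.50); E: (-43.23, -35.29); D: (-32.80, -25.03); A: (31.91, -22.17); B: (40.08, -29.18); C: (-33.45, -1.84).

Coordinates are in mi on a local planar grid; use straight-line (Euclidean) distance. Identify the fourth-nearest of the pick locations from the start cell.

Distance to each, sorted:
C: 31.3 mi
D: 38.7 mi
A: 39.9 mi
B: 50.6 mi
E: 53.3 mi
F: 65.5 mi
The fourth-nearest is B at 50.6 mi.

B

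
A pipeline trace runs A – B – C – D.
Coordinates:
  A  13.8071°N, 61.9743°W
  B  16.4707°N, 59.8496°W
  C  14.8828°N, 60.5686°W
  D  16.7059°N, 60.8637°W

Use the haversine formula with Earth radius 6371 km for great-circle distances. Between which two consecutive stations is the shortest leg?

B–C

Leg distances:
A→B: 373.8 km
B→C: 192.6 km
C→D: 205.2 km
The shortest leg is B–C at 192.6 km.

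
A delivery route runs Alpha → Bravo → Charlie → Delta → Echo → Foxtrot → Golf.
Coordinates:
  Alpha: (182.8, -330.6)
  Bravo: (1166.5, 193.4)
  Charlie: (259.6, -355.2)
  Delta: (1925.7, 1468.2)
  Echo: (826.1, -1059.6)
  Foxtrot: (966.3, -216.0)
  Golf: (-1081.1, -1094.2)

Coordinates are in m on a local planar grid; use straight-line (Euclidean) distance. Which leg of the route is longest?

Delta–Echo

Leg distances:
Alpha→Bravo: 1114.6 m
Bravo→Charlie: 1059.9 m
Charlie→Delta: 2470.0 m
Delta→Echo: 2756.6 m
Echo→Foxtrot: 855.2 m
Foxtrot→Golf: 2227.8 m
The longest leg is Delta–Echo at 2756.6 m.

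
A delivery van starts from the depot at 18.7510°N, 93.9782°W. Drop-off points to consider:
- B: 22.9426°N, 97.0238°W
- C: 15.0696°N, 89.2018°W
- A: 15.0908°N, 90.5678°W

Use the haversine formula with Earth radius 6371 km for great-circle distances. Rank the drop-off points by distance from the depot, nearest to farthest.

A, B, C

Computing each great-circle distance from 18.7510°N, 93.9782°W:
A 15.0908°N, 90.5678°W: 545.2 km
B 22.9426°N, 97.0238°W: 563.3 km
C 15.0696°N, 89.2018°W: 652.4 km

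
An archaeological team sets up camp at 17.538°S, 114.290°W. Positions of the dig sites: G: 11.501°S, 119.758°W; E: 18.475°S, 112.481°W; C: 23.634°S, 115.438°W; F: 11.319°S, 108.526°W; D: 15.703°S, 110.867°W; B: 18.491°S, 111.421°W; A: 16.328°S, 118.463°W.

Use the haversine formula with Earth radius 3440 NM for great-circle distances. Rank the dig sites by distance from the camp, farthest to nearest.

F, G, C, A, D, B, E

Computing each great-circle distance from 17.538°S, 114.290°W:
F 11.319°S, 108.526°W: 501.6 NM
G 11.501°S, 119.758°W: 481.9 NM
C 23.634°S, 115.438°W: 371.6 NM
A 16.328°S, 118.463°W: 250.4 NM
D 15.703°S, 110.867°W: 225.6 NM
B 18.491°S, 111.421°W: 173.5 NM
E 18.475°S, 112.481°W: 117.6 NM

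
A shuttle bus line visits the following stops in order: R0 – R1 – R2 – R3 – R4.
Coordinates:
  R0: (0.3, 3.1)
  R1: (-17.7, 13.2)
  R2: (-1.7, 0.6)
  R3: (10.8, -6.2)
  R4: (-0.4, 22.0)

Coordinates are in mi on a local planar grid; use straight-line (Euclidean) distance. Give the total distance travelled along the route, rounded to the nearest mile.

Leg distances:
R0→R1: 20.6 mi  (cumulative 20.6 mi)
R1→R2: 20.4 mi  (cumulative 41.0 mi)
R2→R3: 14.2 mi  (cumulative 55.2 mi)
R3→R4: 30.3 mi  (cumulative 85.6 mi)
Total route length ≈ 86 mi.

86 mi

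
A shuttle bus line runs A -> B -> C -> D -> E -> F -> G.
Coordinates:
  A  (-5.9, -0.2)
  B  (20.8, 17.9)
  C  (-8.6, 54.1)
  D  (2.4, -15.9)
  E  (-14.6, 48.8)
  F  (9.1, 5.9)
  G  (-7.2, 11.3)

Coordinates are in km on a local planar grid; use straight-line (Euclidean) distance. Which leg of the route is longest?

C–D

Leg distances:
A→B: 32.3 km
B→C: 46.6 km
C→D: 70.9 km
D→E: 66.9 km
E→F: 49.0 km
F→G: 17.2 km
The longest leg is C–D at 70.9 km.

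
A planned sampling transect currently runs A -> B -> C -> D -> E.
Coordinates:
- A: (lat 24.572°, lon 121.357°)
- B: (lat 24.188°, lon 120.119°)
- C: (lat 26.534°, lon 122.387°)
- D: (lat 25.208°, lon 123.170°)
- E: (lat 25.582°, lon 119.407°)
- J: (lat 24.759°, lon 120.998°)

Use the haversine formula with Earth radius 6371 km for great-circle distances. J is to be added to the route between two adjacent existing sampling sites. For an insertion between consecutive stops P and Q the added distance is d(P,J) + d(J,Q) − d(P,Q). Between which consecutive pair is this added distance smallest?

Added distance for inserting J between each consecutive pair:
A–B: 18.7 km
B–C: 4.5 km
C–D: 299.1 km
D–E: 28.7 km
Smallest added distance is 4.5 km, inserting between B and C.

between B and C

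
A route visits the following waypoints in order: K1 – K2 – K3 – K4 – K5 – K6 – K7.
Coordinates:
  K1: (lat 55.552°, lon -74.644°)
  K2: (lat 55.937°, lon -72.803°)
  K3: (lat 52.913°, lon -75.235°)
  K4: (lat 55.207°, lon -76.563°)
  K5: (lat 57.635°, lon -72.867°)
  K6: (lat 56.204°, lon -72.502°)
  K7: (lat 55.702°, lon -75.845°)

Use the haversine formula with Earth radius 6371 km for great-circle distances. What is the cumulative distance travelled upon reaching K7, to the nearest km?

Leg distances:
K1→K2: 122.9 km  (cumulative 122.9 km)
K2→K3: 371.2 km  (cumulative 494.1 km)
K3→K4: 269.4 km  (cumulative 763.5 km)
K4→K5: 352.8 km  (cumulative 1116.3 km)
K5→K6: 160.7 km  (cumulative 1277.0 km)
K6→K7: 215.4 km  (cumulative 1492.4 km)
Cumulative distance at K7 ≈ 1492 km.

1492 km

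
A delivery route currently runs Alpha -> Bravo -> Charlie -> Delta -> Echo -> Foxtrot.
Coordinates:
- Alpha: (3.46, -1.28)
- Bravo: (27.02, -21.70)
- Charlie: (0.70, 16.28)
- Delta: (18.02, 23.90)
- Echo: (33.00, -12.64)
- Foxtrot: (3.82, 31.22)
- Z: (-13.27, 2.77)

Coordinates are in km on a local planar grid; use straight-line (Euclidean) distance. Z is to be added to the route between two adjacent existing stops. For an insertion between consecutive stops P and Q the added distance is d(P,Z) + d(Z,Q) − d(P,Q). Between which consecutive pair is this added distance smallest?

Added distance for inserting Z between each consecutive pair:
Alpha–Bravo: 33.2 km
Bravo–Charlie: 20.4 km
Charlie–Delta: 38.3 km
Delta–Echo: 47.0 km
Echo–Foxtrot: 29.3 km
Smallest added distance is 20.4 km, inserting between Bravo and Charlie.

between Bravo and Charlie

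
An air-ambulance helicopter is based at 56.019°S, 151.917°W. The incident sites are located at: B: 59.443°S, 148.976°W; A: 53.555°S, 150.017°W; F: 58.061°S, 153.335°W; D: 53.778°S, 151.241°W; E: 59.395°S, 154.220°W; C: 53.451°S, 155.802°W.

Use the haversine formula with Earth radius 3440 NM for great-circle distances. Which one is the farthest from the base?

B

Distance to each, sorted:
B: 226.1 NM
E: 215.7 NM
C: 204.7 NM
A: 161.9 NM
D: 136.6 NM
F: 131.1 NM
The farthest is B at 226.1 NM.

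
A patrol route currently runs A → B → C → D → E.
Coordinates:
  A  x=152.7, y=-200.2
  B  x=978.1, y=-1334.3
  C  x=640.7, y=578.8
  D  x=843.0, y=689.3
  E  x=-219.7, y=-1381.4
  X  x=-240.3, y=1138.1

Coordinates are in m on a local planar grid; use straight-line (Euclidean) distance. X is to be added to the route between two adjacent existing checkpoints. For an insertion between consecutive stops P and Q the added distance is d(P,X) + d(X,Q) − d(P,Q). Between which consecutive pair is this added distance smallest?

Added distance for inserting X between each consecutive pair:
A–B: 2748.5 m
B–C: 1857.2 m
C–D: 1985.6 m
D–E: 1364.7 m
Smallest added distance is 1364.7 m, inserting between D and E.

between D and E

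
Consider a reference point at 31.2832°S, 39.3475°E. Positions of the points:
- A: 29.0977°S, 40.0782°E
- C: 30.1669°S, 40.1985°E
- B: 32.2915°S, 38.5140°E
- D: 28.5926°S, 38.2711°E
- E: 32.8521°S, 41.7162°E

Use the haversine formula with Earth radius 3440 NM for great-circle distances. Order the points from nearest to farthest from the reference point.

Computing each great-circle distance from 31.2832°S, 39.3475°E:
B 32.2915°S, 38.5140°E: 74.0 NM
C 30.1669°S, 40.1985°E: 80.1 NM
A 29.0977°S, 40.0782°E: 136.6 NM
E 32.8521°S, 41.7162°E: 153.0 NM
D 28.5926°S, 38.2711°E: 171.0 NM

B, C, A, E, D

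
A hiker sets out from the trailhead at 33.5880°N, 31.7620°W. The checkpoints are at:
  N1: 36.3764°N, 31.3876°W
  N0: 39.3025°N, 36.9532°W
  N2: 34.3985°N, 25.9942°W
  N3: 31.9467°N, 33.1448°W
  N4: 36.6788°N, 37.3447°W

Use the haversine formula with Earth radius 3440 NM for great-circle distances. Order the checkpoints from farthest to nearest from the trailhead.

Distance from the trailhead at 33.5880°N, 31.7620°W to each:
N0 39.3025°N, 36.9532°W: 424.8 NM
N4 36.6788°N, 37.3447°W: 330.9 NM
N2 34.3985°N, 25.9942°W: 291.2 NM
N1 36.3764°N, 31.3876°W: 168.4 NM
N3 31.9467°N, 33.1448°W: 120.8 NM

N0, N4, N2, N1, N3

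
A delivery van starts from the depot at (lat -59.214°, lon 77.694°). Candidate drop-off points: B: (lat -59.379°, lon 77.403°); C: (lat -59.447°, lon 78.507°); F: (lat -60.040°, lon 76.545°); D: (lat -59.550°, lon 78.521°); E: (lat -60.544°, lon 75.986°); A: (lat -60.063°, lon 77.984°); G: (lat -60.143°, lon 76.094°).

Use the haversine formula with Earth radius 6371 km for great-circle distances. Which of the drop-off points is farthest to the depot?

Distance to each, sorted:
E: 175.9 km
G: 136.9 km
F: 112.3 km
A: 95.8 km
D: 59.9 km
C: 52.9 km
B: 24.7 km
The farthest is E at 175.9 km.

E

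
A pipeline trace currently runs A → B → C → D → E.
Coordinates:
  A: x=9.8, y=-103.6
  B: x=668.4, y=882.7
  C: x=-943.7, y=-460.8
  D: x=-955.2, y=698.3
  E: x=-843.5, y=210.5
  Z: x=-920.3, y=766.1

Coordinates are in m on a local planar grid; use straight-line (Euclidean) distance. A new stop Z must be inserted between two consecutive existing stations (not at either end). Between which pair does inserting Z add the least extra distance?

Added distance for inserting Z between each consecutive pair:
A–B: 1680.4 m
B–C: 721.6 m
C–D: 144.2 m
D–E: 136.7 m
Smallest added distance is 136.7 m, inserting between D and E.

between D and E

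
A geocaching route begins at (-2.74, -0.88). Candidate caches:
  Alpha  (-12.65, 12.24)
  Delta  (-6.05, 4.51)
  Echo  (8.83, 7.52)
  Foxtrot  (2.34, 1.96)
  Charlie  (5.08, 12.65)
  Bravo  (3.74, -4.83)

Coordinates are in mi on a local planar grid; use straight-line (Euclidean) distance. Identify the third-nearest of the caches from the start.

Distances from the start ((-2.74, -0.88)):
Foxtrot: 5.8 mi
Delta: 6.3 mi
Bravo: 7.6 mi
Echo: 14.3 mi
Charlie: 15.6 mi
Alpha: 16.4 mi
The third-nearest is Bravo at 7.6 mi.

Bravo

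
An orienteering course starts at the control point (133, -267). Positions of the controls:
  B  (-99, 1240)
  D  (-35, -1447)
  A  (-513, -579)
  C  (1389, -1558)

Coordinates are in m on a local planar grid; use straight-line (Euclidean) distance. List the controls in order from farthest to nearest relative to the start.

Distances from the start:
C (1389, -1558): 1801.2 m
B (-99, 1240): 1524.8 m
D (-35, -1447): 1191.9 m
A (-513, -579): 717.4 m

C, B, D, A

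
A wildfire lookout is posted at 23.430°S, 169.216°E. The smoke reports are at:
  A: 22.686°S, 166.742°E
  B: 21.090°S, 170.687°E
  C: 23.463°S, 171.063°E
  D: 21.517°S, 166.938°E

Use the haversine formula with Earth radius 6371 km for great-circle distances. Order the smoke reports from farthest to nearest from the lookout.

D, B, A, C

Distance from the lookout at 23.430°S, 169.216°E to each:
D 21.517°S, 166.938°E: 316.3 km
B 21.090°S, 170.687°E: 301.0 km
A 22.686°S, 166.742°E: 266.3 km
C 23.463°S, 171.063°E: 188.5 km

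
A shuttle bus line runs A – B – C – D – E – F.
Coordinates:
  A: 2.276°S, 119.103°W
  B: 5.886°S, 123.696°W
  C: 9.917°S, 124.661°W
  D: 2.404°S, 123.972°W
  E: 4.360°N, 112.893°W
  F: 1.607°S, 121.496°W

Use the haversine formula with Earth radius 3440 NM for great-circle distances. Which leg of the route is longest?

D–E

Leg distances:
A→B: 350.2 NM
B→C: 248.7 NM
C→D: 452.9 NM
D→E: 778.9 NM
E→F: 628.3 NM
The longest leg is D–E at 778.9 NM.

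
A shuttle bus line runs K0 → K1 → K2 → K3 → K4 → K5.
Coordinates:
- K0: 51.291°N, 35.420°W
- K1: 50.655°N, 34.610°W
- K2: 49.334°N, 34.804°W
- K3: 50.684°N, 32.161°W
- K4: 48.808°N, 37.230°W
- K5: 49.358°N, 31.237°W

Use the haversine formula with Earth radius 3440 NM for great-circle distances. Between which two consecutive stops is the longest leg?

Leg distances:
K0→K1: 48.9 NM
K1→K2: 79.7 NM
K2→K3: 130.3 NM
K3→K4: 226.6 NM
K4→K5: 237.9 NM
The longest leg is K4–K5 at 237.9 NM.

K4–K5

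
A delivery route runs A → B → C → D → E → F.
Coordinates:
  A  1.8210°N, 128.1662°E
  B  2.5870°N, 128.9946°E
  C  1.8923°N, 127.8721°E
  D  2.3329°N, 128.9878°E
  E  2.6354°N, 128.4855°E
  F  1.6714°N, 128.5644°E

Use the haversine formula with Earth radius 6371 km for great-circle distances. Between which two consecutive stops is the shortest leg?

Leg distances:
A→B: 125.4 km
B→C: 146.7 km
C→D: 133.3 km
D→E: 65.2 km
E→F: 107.5 km
The shortest leg is D–E at 65.2 km.

D–E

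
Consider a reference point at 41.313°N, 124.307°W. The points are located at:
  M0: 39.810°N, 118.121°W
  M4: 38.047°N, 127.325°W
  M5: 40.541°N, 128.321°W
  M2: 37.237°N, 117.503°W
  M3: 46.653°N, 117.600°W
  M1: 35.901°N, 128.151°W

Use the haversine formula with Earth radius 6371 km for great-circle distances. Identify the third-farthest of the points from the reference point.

M1

Distance to each, sorted:
M3: 799.7 km
M2: 740.2 km
M1: 688.1 km
M0: 548.5 km
M4: 445.6 km
M5: 347.9 km
The third-farthest is M1 at 688.1 km.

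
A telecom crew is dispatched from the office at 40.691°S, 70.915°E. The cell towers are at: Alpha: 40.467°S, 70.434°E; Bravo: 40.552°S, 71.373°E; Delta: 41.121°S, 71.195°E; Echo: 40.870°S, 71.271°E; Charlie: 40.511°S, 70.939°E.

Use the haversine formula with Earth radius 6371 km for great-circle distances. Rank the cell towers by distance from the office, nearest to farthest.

Distance from the office at 40.691°S, 70.915°E to each:
Charlie 40.511°S, 70.939°E: 20.1 km
Echo 40.870°S, 71.271°E: 36.0 km
Bravo 40.552°S, 71.373°E: 41.6 km
Alpha 40.467°S, 70.434°E: 47.7 km
Delta 41.121°S, 71.195°E: 53.3 km

Charlie, Echo, Bravo, Alpha, Delta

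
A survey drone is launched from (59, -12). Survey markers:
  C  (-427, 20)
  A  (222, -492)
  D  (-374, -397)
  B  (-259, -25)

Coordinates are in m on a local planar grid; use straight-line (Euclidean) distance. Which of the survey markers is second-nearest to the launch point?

C

Distances from the launch point ((59, -12)):
B: 318.3 m
C: 487.1 m
A: 506.9 m
D: 579.4 m
The second-nearest is C at 487.1 m.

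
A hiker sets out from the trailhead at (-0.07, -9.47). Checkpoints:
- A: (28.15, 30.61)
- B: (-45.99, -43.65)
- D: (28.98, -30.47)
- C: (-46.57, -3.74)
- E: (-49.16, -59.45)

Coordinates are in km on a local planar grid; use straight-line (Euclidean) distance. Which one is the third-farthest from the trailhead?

A

Distance to each, sorted:
E: 70.1 km
B: 57.2 km
A: 49.0 km
C: 46.9 km
D: 35.8 km
The third-farthest is A at 49.0 km.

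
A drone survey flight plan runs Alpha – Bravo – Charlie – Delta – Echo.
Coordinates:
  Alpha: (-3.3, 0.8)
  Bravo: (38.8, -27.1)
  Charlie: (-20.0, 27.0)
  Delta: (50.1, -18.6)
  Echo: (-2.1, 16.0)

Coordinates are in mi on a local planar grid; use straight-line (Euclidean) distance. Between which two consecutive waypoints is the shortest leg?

Leg distances:
Alpha→Bravo: 50.5 mi
Bravo→Charlie: 79.9 mi
Charlie→Delta: 83.6 mi
Delta→Echo: 62.6 mi
The shortest leg is Alpha–Bravo at 50.5 mi.

Alpha–Bravo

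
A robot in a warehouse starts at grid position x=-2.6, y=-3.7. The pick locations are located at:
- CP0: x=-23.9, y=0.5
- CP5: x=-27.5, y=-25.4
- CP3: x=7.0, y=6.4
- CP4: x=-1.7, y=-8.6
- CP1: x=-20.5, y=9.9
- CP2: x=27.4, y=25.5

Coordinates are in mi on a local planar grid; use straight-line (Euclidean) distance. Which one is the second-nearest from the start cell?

Distance to each, sorted:
CP4: 5.0 mi
CP3: 13.9 mi
CP0: 21.7 mi
CP1: 22.5 mi
CP5: 33.0 mi
CP2: 41.9 mi
The second-nearest is CP3 at 13.9 mi.

CP3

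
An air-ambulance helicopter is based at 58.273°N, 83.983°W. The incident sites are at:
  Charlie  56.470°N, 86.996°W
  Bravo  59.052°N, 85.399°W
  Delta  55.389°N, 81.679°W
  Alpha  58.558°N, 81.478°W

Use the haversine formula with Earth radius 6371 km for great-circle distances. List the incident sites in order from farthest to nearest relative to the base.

Distances from the base:
Delta 55.389°N, 81.679°W: 349.9 km
Charlie 56.470°N, 86.996°W: 269.8 km
Alpha 58.558°N, 81.478°W: 149.3 km
Bravo 59.052°N, 85.399°W: 119.2 km

Delta, Charlie, Alpha, Bravo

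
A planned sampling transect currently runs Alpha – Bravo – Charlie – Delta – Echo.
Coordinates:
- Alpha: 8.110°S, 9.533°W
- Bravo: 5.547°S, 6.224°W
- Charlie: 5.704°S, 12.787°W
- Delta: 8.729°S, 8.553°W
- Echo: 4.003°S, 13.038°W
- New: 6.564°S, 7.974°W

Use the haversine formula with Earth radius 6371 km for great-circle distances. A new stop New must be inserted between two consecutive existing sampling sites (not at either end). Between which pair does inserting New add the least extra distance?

Added distance for inserting New between each consecutive pair:
Alpha–Bravo: 3.9 km
Bravo–Charlie: 38.3 km
Charlie–Delta: 214.1 km
Delta–Echo: 155.6 km
Smallest added distance is 3.9 km, inserting between Alpha and Bravo.

between Alpha and Bravo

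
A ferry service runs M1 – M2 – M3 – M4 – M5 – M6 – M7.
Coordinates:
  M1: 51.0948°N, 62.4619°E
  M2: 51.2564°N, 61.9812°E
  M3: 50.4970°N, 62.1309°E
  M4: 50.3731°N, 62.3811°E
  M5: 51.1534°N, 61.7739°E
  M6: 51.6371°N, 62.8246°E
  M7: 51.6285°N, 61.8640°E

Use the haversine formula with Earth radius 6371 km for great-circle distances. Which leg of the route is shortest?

M3–M4

Leg distances:
M1→M2: 38.0 km
M2→M3: 85.1 km
M3→M4: 22.4 km
M4→M5: 96.7 km
M5→M6: 90.6 km
M6→M7: 66.3 km
The shortest leg is M3–M4 at 22.4 km.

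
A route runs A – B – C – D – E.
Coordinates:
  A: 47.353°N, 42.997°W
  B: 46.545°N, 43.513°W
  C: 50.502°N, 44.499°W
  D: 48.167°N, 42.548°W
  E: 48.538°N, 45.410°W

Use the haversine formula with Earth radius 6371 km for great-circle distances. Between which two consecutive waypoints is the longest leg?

Leg distances:
A→B: 98.0 km
B→C: 445.9 km
C→D: 295.6 km
D→E: 215.5 km
The longest leg is B–C at 445.9 km.

B–C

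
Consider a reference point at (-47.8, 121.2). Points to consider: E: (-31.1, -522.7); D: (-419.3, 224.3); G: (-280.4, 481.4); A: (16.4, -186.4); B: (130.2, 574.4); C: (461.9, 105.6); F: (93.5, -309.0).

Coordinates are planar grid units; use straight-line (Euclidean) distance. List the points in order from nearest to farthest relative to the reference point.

A, D, G, F, B, C, E

Computing each straight-line distance from (-47.8, 121.2):
A (16.4, -186.4): 314.2
D (-419.3, 224.3): 385.5
G (-280.4, 481.4): 428.8
F (93.5, -309.0): 452.8
B (130.2, 574.4): 486.9
C (461.9, 105.6): 509.9
E (-31.1, -522.7): 644.1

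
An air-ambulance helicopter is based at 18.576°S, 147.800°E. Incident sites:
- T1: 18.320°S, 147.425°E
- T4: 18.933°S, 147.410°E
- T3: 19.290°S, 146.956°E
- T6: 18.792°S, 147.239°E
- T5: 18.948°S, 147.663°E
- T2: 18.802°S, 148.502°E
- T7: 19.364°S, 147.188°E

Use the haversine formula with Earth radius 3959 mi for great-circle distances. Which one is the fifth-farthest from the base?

T4

Distances from the base (18.576°S, 147.800°E):
T3: 74.0 mi
T7: 67.6 mi
T2: 48.5 mi
T6: 39.6 mi
T4: 35.5 mi
T1: 30.3 mi
T5: 27.2 mi
The fifth-farthest is T4 at 35.5 mi.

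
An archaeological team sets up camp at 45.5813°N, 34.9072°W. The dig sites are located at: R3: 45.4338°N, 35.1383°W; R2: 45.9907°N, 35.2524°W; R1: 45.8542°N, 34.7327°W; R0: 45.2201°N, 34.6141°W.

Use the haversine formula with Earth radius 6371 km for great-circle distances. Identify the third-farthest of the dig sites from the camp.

R1

Distances from the camp (45.5813°N, 34.9072°W):
R2: 52.8 km
R0: 46.2 km
R1: 33.2 km
R3: 24.4 km
The third-farthest is R1 at 33.2 km.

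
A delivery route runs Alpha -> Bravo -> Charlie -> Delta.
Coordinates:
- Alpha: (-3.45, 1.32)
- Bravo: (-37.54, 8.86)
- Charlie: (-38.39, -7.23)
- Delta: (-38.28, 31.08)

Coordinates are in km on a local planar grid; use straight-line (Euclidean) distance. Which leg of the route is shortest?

Bravo–Charlie

Leg distances:
Alpha→Bravo: 34.9 km
Bravo→Charlie: 16.1 km
Charlie→Delta: 38.3 km
The shortest leg is Bravo–Charlie at 16.1 km.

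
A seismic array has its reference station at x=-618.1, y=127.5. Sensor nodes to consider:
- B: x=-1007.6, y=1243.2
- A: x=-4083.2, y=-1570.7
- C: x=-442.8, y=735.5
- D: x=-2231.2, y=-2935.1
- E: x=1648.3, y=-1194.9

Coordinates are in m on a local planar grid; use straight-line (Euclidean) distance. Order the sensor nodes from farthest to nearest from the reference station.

A, D, E, B, C

Distance from the reference station at x=-618.1, y=127.5 to each:
A x=-4083.2, y=-1570.7: 3858.9 m
D x=-2231.2, y=-2935.1: 3461.4 m
E x=1648.3, y=-1194.9: 2624.0 m
B x=-1007.6, y=1243.2: 1181.7 m
C x=-442.8, y=735.5: 632.8 m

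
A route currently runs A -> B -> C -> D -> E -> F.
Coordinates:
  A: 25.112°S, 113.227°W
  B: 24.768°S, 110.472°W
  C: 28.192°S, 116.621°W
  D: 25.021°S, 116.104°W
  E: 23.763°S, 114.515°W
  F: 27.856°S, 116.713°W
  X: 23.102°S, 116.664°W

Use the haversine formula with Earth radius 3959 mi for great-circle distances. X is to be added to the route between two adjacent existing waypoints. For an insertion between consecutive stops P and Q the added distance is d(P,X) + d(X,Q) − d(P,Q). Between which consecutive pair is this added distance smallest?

between D and E

Added distance for inserting X between each consecutive pair:
A–B: 490.8 mi
B–C: 311.5 mi
C–D: 267.5 mi
D–E: 148.4 mi
E–F: 158.1 mi
Smallest added distance is 148.4 mi, inserting between D and E.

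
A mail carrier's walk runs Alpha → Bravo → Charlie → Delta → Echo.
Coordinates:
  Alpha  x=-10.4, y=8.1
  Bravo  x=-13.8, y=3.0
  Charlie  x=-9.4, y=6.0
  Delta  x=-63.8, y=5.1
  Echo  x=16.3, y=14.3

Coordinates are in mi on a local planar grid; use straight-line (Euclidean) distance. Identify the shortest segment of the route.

Bravo–Charlie

Leg distances:
Alpha→Bravo: 6.1 mi
Bravo→Charlie: 5.3 mi
Charlie→Delta: 54.4 mi
Delta→Echo: 80.6 mi
The shortest leg is Bravo–Charlie at 5.3 mi.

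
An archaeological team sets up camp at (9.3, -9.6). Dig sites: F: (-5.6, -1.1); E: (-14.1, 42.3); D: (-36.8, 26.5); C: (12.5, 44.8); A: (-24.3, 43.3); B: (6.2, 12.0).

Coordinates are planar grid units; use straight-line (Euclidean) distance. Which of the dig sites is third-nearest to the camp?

C

Distance to each, sorted:
F: 17.2
B: 21.8
C: 54.5
E: 56.9
D: 58.6
A: 62.7
The third-nearest is C at 54.5.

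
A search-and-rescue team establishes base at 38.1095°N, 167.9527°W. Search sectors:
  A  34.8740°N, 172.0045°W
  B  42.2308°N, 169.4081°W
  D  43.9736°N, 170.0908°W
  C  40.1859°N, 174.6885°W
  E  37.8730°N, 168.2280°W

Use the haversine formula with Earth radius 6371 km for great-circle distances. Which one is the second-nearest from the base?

Distances from the base (38.1095°N, 167.9527°W):
E: 35.7 km
B: 474.6 km
A: 510.4 km
C: 624.8 km
D: 676.2 km
The second-nearest is B at 474.6 km.

B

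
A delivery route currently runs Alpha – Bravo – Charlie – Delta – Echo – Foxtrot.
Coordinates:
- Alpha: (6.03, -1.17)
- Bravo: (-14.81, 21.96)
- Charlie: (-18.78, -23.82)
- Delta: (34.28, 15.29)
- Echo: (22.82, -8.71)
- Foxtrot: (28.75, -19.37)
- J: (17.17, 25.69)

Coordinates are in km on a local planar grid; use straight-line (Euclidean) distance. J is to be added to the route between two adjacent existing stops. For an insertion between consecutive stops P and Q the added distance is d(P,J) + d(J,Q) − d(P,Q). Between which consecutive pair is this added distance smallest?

between Charlie and Delta

Added distance for inserting J between each consecutive pair:
Alpha–Bravo: 30.1 km
Bravo–Charlie: 47.4 km
Charlie–Delta: 15.3 km
Delta–Echo: 28.3 km
Echo–Foxtrot: 69.2 km
Smallest added distance is 15.3 km, inserting between Charlie and Delta.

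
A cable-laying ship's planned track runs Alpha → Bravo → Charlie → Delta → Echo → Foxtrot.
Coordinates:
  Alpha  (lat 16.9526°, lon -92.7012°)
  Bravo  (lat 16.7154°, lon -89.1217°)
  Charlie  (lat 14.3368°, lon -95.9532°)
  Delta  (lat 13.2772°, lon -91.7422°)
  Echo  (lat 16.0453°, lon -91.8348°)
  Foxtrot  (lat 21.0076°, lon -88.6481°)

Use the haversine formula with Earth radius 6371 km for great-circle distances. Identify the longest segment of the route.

Bravo–Charlie

Leg distances:
Alpha→Bravo: 381.9 km
Bravo→Charlie: 778.1 km
Charlie→Delta: 469.7 km
Delta→Echo: 308.0 km
Echo→Foxtrot: 645.9 km
The longest leg is Bravo–Charlie at 778.1 km.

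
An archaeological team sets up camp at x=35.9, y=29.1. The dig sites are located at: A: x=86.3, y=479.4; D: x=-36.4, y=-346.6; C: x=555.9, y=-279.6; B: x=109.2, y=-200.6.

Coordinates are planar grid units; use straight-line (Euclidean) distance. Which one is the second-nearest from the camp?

Distance to each, sorted:
B: 241.1
D: 382.6
A: 453.1
C: 604.7
The second-nearest is D at 382.6.

D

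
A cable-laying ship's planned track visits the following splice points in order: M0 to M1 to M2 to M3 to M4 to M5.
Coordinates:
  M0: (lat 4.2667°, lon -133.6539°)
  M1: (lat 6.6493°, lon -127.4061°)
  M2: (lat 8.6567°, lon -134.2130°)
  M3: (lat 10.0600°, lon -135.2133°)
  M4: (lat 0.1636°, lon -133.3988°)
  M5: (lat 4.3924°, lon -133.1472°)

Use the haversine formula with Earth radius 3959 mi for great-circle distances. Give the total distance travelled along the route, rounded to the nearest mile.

Leg distances:
M0→M1: 460.2 mi  (cumulative 460.2 mi)
M1→M2: 486.3 mi  (cumulative 946.5 mi)
M2→M3: 118.5 mi  (cumulative 1065.0 mi)
M3→M4: 695.1 mi  (cumulative 1760.1 mi)
M4→M5: 292.7 mi  (cumulative 2052.9 mi)
Total route length ≈ 2053 mi.

2053 mi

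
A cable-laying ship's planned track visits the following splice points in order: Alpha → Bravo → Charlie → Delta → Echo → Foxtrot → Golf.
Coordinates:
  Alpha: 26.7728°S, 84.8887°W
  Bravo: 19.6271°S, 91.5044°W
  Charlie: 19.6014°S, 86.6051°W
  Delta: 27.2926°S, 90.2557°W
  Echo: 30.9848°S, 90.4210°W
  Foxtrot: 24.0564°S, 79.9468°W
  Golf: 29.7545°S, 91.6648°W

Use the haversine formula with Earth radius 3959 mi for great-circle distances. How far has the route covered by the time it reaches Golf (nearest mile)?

Leg distances:
Alpha→Bravo: 648.0 mi  (cumulative 648.0 mi)
Bravo→Charlie: 318.9 mi  (cumulative 966.9 mi)
Charlie→Delta: 579.5 mi  (cumulative 1546.4 mi)
Delta→Echo: 255.3 mi  (cumulative 1801.8 mi)
Echo→Foxtrot: 800.0 mi  (cumulative 2601.8 mi)
Foxtrot→Golf: 821.7 mi  (cumulative 3423.5 mi)
Cumulative distance at Golf ≈ 3423 mi.

3423 mi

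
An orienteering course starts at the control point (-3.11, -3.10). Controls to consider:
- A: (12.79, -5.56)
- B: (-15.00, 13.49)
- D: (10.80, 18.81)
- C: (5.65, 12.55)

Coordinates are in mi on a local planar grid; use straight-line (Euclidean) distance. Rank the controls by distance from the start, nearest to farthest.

A, C, B, D

Computing each straight-line distance from (-3.11, -3.10):
A (12.79, -5.56): 16.1 mi
C (5.65, 12.55): 17.9 mi
B (-15.00, 13.49): 20.4 mi
D (10.80, 18.81): 26.0 mi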